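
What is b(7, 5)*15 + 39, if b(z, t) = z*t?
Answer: 564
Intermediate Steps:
b(z, t) = t*z
b(7, 5)*15 + 39 = (5*7)*15 + 39 = 35*15 + 39 = 525 + 39 = 564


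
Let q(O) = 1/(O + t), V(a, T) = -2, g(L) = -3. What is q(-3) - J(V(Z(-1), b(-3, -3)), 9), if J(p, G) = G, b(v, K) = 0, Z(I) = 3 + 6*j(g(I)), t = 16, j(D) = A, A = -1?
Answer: -116/13 ≈ -8.9231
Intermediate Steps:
j(D) = -1
Z(I) = -3 (Z(I) = 3 + 6*(-1) = 3 - 6 = -3)
q(O) = 1/(16 + O) (q(O) = 1/(O + 16) = 1/(16 + O))
q(-3) - J(V(Z(-1), b(-3, -3)), 9) = 1/(16 - 3) - 1*9 = 1/13 - 9 = -116/13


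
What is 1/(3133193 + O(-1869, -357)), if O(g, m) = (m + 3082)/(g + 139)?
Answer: 346/1084084233 ≈ 3.1916e-7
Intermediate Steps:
O(g, m) = (3082 + m)/(139 + g)
1/(3133193 + O(-1869, -357)) = 1/(3133193 + (3082 - 357)/(139 - 1869)) = 1/(3133193 + 2725/(-1730)) = 1/(3133193 - 1/1730*2725) = 1/(3133193 - 545/346) = 1/(1084084233/346) = 346/1084084233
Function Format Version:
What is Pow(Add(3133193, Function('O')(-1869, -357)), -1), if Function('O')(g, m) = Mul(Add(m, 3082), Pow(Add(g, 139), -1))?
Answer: Rational(346, 1084084233) ≈ 3.1916e-7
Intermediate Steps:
Function('O')(g, m) = Mul(Pow(Add(139, g), -1), Add(3082, m)) (Function('O')(g, m) = Mul(Add(3082, m), Pow(Add(139, g), -1)) = Mul(Pow(Add(139, g), -1), Add(3082, m)))
Pow(Add(3133193, Function('O')(-1869, -357)), -1) = Pow(Add(3133193, Mul(Pow(Add(139, -1869), -1), Add(3082, -357))), -1) = Pow(Add(3133193, Mul(Pow(-1730, -1), 2725)), -1) = Pow(Add(3133193, Mul(Rational(-1, 1730), 2725)), -1) = Pow(Add(3133193, Rational(-545, 346)), -1) = Pow(Rational(1084084233, 346), -1) = Rational(346, 1084084233)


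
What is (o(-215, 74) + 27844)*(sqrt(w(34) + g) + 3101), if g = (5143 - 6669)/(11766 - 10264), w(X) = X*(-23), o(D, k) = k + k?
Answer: 86803192 + 27992*I*sqrt(441621795)/751 ≈ 8.6803e+7 + 7.8328e+5*I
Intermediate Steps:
o(D, k) = 2*k
w(X) = -23*X
g = -763/751 (g = -1526/1502 = -1526*1/1502 = -763/751 ≈ -1.0160)
(o(-215, 74) + 27844)*(sqrt(w(34) + g) + 3101) = (2*74 + 27844)*(sqrt(-23*34 - 763/751) + 3101) = (148 + 27844)*(sqrt(-782 - 763/751) + 3101) = 27992*(sqrt(-588045/751) + 3101) = 27992*(I*sqrt(441621795)/751 + 3101) = 27992*(3101 + I*sqrt(441621795)/751) = 86803192 + 27992*I*sqrt(441621795)/751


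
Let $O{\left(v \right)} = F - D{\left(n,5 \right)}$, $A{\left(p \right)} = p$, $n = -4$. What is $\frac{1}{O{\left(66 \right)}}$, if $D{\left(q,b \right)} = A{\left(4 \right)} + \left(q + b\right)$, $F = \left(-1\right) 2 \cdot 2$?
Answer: $- \frac{1}{9} \approx -0.11111$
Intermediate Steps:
$F = -4$ ($F = \left(-2\right) 2 = -4$)
$D{\left(q,b \right)} = 4 + b + q$ ($D{\left(q,b \right)} = 4 + \left(q + b\right) = 4 + \left(b + q\right) = 4 + b + q$)
$O{\left(v \right)} = -9$ ($O{\left(v \right)} = -4 - \left(4 + 5 - 4\right) = -4 - 5 = -9$)
$\frac{1}{O{\left(66 \right)}} = \frac{1}{-9} = - \frac{1}{9}$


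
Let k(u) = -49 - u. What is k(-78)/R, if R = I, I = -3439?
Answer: -29/3439 ≈ -0.0084327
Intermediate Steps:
R = -3439
k(-78)/R = (-49 - 1*(-78))/(-3439) = (-49 + 78)*(-1/3439) = 29*(-1/3439) = -29/3439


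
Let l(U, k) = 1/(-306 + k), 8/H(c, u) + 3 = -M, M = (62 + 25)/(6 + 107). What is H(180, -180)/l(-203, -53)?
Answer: 162268/213 ≈ 761.82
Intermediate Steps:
M = 87/113 ≈ 0.76991
H(c, u) = -452/213 (H(c, u) = 8/(-3 - 1*87/113) = 8/(-3 - 87/113) = 8/(-426/113) = 8*(-113/426) = -452/213)
H(180, -180)/l(-203, -53) = -452/(213*(1/(-306 - 53))) = -452/(213*(1/(-359))) = -452/(213*(-1/359)) = -452/213*(-359) = 162268/213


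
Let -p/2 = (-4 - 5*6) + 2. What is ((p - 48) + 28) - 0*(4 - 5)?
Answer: 44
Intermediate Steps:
p = 64 (p = -2*((-4 - 5*6) + 2) = -2*((-4 - 30) + 2) = -2*(-34 + 2) = -2*(-32) = 64)
((p - 48) + 28) - 0*(4 - 5) = ((64 - 48) + 28) - 0*(4 - 5) = (16 + 28) - 0*(-1) = 44 - 107*0 = 44 + 0 = 44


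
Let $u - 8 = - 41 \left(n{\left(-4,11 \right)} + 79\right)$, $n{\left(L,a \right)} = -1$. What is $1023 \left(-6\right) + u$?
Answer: $-9328$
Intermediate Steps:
$u = -3190$ ($u = 8 - 41 \left(-1 + 79\right) = 8 - 3198 = -3190$)
$1023 \left(-6\right) + u = 1023 \left(-6\right) - 3190 = -6138 - 3190 = -9328$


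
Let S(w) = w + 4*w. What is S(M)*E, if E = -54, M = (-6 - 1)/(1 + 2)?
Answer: 630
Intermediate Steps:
M = -7/3 ≈ -2.3333
S(w) = 5*w
S(M)*E = (5*(-7/3))*(-54) = -35/3*(-54) = 630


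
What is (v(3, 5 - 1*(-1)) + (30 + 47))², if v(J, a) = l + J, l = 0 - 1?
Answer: 6241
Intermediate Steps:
l = -1
v(J, a) = -1 + J
(v(3, 5 - 1*(-1)) + (30 + 47))² = ((-1 + 3) + (30 + 47))² = (2 + 77)² = 79² = 6241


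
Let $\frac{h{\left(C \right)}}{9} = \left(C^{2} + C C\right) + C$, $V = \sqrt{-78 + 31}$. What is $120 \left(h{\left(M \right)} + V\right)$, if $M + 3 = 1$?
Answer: $6480 + 120 i \sqrt{47} \approx 6480.0 + 822.68 i$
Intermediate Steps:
$M = -2$ ($M = -3 + 1 = -2$)
$V = i \sqrt{47}$ ($V = \sqrt{-47} = i \sqrt{47} \approx 6.8557 i$)
$h{\left(C \right)} = 9 C + 18 C^{2}$ ($h{\left(C \right)} = 9 \left(\left(C^{2} + C C\right) + C\right) = 9 \left(\left(C^{2} + C^{2}\right) + C\right) = 9 \left(2 C^{2} + C\right) = 9 \left(C + 2 C^{2}\right) = 9 C + 18 C^{2}$)
$120 \left(h{\left(M \right)} + V\right) = 120 \left(9 \left(-2\right) \left(1 + 2 \left(-2\right)\right) + i \sqrt{47}\right) = 120 \left(9 \left(-2\right) \left(1 - 4\right) + i \sqrt{47}\right) = 120 \left(9 \left(-2\right) \left(-3\right) + i \sqrt{47}\right) = 120 \left(54 + i \sqrt{47}\right) = 6480 + 120 i \sqrt{47}$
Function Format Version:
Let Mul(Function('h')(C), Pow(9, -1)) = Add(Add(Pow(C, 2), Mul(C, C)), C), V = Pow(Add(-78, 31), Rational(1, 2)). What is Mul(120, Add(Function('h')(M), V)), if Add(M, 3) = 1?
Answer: Add(6480, Mul(120, I, Pow(47, Rational(1, 2)))) ≈ Add(6480.0, Mul(822.68, I))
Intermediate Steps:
M = -2 (M = Add(-3, 1) = -2)
V = Mul(I, Pow(47, Rational(1, 2))) (V = Pow(-47, Rational(1, 2)) = Mul(I, Pow(47, Rational(1, 2))) ≈ Mul(6.8557, I))
Function('h')(C) = Add(Mul(9, C), Mul(18, Pow(C, 2))) (Function('h')(C) = Mul(9, Add(Add(Pow(C, 2), Mul(C, C)), C)) = Mul(9, Add(Add(Pow(C, 2), Pow(C, 2)), C)) = Mul(9, Add(Mul(2, Pow(C, 2)), C)) = Mul(9, Add(C, Mul(2, Pow(C, 2)))) = Add(Mul(9, C), Mul(18, Pow(C, 2))))
Mul(120, Add(Function('h')(M), V)) = Mul(120, Add(Mul(9, -2, Add(1, Mul(2, -2))), Mul(I, Pow(47, Rational(1, 2))))) = Mul(120, Add(Mul(9, -2, Add(1, -4)), Mul(I, Pow(47, Rational(1, 2))))) = Mul(120, Add(Mul(9, -2, -3), Mul(I, Pow(47, Rational(1, 2))))) = Mul(120, Add(54, Mul(I, Pow(47, Rational(1, 2))))) = Add(6480, Mul(120, I, Pow(47, Rational(1, 2))))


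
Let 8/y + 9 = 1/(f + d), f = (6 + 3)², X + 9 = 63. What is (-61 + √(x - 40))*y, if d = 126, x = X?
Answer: 50508/931 - 828*√14/931 ≈ 50.924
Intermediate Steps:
X = 54 (X = -9 + 63 = 54)
x = 54
f = 81 (f = 9² = 81)
y = -828/931 (y = 8/(-9 + 1/(81 + 126)) = 8/(-9 + 1/207) = 8/(-1862/207) = 8*(-207/1862) = -828/931 ≈ -0.88937)
(-61 + √(x - 40))*y = (-61 + √(54 - 40))*(-828/931) = (-61 + √14)*(-828/931) = 50508/931 - 828*√14/931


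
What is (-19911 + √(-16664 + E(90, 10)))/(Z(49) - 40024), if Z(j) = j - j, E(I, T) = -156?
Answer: 19911/40024 - 29*I*√5/20012 ≈ 0.49748 - 0.0032404*I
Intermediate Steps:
Z(j) = 0
(-19911 + √(-16664 + E(90, 10)))/(Z(49) - 40024) = (-19911 + √(-16664 - 156))/(0 - 40024) = (-19911 + √(-16820))/(-40024) = (-19911 + 58*I*√5)*(-1/40024) = 19911/40024 - 29*I*√5/20012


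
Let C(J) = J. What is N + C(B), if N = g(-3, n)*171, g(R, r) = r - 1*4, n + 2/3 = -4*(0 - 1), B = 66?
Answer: -48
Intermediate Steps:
n = 10/3 (n = -2/3 - 4*(0 - 1) = -2/3 - 4*(-1) = -2/3 + 4 = 10/3 ≈ 3.3333)
g(R, r) = -4 + r (g(R, r) = r - 4 = -4 + r)
N = -114 (N = (-4 + 10/3)*171 = -2/3*171 = -114)
N + C(B) = -114 + 66 = -48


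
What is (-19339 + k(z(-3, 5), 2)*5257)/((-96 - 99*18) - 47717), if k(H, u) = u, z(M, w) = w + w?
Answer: 1765/9919 ≈ 0.17794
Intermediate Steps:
z(M, w) = 2*w
(-19339 + k(z(-3, 5), 2)*5257)/((-96 - 99*18) - 47717) = (-19339 + 2*5257)/((-96 - 99*18) - 47717) = (-19339 + 10514)/((-96 - 1782) - 47717) = -8825/(-1878 - 47717) = -8825/(-49595) = -8825*(-1/49595) = 1765/9919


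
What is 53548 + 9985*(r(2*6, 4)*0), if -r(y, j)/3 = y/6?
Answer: 53548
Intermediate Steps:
r(y, j) = -y/2 (r(y, j) = -3*y/6 = -y/2)
53548 + 9985*(r(2*6, 4)*0) = 53548 + 9985*(-6*0) = 53548 + 9985*0 = 53548 + 0 = 53548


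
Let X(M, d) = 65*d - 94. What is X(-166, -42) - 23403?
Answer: -26227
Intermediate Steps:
X(M, d) = -94 + 65*d
X(-166, -42) - 23403 = (-94 + 65*(-42)) - 23403 = (-94 - 2730) - 23403 = -2824 - 23403 = -26227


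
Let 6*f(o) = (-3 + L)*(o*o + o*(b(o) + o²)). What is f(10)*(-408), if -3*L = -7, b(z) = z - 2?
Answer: 160480/3 ≈ 53493.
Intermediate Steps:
b(z) = -2 + z
L = 7/3 (L = -⅓*(-7) = 7/3 ≈ 2.3333)
f(o) = -o²/9 - o*(-2 + o + o²)/9 (f(o) = ((-3 + 7/3)*(o*o + o*((-2 + o) + o²)))/6 = (-2*(o² + o*(-2 + o + o²))/3)/6 = (-2*o²/3 - 2*o*(-2 + o + o²)/3)/6 = -o²/9 - o*(-2 + o + o²)/9)
f(10)*(-408) = ((⅑)*10*(2 - 1*10² - 2*10))*(-408) = ((⅑)*10*(2 - 1*100 - 20))*(-408) = ((⅑)*10*(2 - 100 - 20))*(-408) = ((⅑)*10*(-118))*(-408) = -1180/9*(-408) = 160480/3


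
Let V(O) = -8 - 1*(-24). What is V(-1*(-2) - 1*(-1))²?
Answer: 256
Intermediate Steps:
V(O) = 16 (V(O) = -8 + 24 = 16)
V(-1*(-2) - 1*(-1))² = 16² = 256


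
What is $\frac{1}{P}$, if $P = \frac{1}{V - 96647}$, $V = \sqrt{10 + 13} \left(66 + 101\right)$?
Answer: $-96647 + 167 \sqrt{23} \approx -95846.0$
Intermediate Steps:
$V = 167 \sqrt{23}$ ($V = \sqrt{23} \cdot 167 = 167 \sqrt{23} \approx 800.9$)
$P = \frac{1}{-96647 + 167 \sqrt{23}}$ ($P = \frac{1}{167 \sqrt{23} - 96647} = \frac{1}{-96647 + 167 \sqrt{23}} \approx -1.0433 \cdot 10^{-5}$)
$\frac{1}{P} = \frac{1}{- \frac{96647}{9340001162} - \frac{167 \sqrt{23}}{9340001162}}$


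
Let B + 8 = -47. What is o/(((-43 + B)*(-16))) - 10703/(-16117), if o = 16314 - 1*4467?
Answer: 207720403/25271456 ≈ 8.2196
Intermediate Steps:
B = -55 (B = -8 - 47 = -55)
o = 11847 (o = 16314 - 4467 = 11847)
o/(((-43 + B)*(-16))) - 10703/(-16117) = 11847/(((-43 - 55)*(-16))) - 10703/(-16117) = 11847/((-98*(-16))) - 10703*(-1/16117) = 11847/1568 + 10703/16117 = 207720403/25271456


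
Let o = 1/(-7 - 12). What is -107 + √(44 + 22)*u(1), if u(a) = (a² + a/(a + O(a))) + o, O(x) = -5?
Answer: -107 + 53*√66/76 ≈ -101.33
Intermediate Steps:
o = -1/19 (o = 1/(-19) = -1/19 ≈ -0.052632)
u(a) = -1/19 + a² + a/(-5 + a) (u(a) = (a² + a/(a - 5)) - 1/19 = (a² + a/(-5 + a)) - 1/19 = -1/19 + a² + a/(-5 + a))
-107 + √(44 + 22)*u(1) = -107 + √(44 + 22)*((5 - 95*1² + 18*1 + 19*1³)/(19*(-5 + 1))) = -107 + √66*((1/19)*(5 - 95*1 + 18 + 19*1)/(-4)) = -107 + √66*((1/19)*(-¼)*(5 - 95 + 18 + 19)) = -107 + √66*((1/19)*(-¼)*(-53)) = -107 + √66*(53/76) = -107 + 53*√66/76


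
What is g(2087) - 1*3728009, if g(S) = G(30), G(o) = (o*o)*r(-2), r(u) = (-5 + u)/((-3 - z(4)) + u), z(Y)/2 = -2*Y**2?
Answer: -219958831/59 ≈ -3.7281e+6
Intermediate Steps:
z(Y) = -4*Y**2 (z(Y) = 2*(-2*Y**2) = -4*Y**2)
r(u) = (-5 + u)/(61 + u) (r(u) = (-5 + u)/((-3 - (-4)*4**2) + u) = (-5 + u)/((-3 - (-4)*16) + u) = (-5 + u)/((-3 - 1*(-64)) + u) = (-5 + u)/((-3 + 64) + u) = (-5 + u)/(61 + u))
G(o) = -7*o**2/59 (G(o) = (o*o)*((-5 - 2)/(61 - 2)) = o**2*(-7/59) = -7*o**2/59)
g(S) = -6300/59 (g(S) = -7/59*30**2 = -7/59*900 = -6300/59)
g(2087) - 1*3728009 = -6300/59 - 1*3728009 = -6300/59 - 3728009 = -219958831/59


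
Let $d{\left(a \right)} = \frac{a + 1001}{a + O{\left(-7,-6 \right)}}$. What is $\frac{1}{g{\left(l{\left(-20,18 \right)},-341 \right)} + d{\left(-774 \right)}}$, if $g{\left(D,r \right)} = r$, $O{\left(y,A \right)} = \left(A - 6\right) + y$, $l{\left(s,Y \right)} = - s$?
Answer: $- \frac{793}{270640} \approx -0.0029301$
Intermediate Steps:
$O{\left(y,A \right)} = -6 + A + y$ ($O{\left(y,A \right)} = \left(-6 + A\right) + y = -6 + A + y$)
$d{\left(a \right)} = \frac{1001 + a}{-19 + a}$ ($d{\left(a \right)} = \frac{a + 1001}{a - 19} = \frac{1001 + a}{a - 19} = \frac{1001 + a}{-19 + a}$)
$\frac{1}{g{\left(l{\left(-20,18 \right)},-341 \right)} + d{\left(-774 \right)}} = \frac{1}{-341 + \frac{1001 - 774}{-19 - 774}} = \frac{1}{-341 + \frac{1}{-793} \cdot 227} = \frac{1}{-341 - \frac{227}{793}} = \frac{1}{- \frac{270640}{793}} = - \frac{793}{270640}$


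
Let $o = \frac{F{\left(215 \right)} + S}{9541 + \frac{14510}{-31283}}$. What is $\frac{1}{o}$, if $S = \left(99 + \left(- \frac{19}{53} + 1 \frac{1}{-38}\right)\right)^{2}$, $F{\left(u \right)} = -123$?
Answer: $\frac{1210598438700228}{1218392052674279} \approx 0.9936$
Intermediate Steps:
$S = \frac{39446329321}{4056196}$ ($S = \left(99 + \left(\left(-19\right) \frac{1}{53} + 1 \left(- \frac{1}{38}\right)\right)\right)^{2} = \left(99 - \frac{775}{2014}\right)^{2} = \left(\frac{198611}{2014}\right)^{2} = \frac{39446329321}{4056196} \approx 9725.0$)
$o = \frac{1218392052674279}{1210598438700228}$ ($o = \frac{-123 + \frac{39446329321}{4056196}}{9541 + \frac{14510}{-31283}} = \frac{38947417213}{4056196 \left(9541 + 14510 \left(- \frac{1}{31283}\right)\right)} = \frac{38947417213}{4056196 \left(9541 - \frac{14510}{31283}\right)} = \frac{38947417213}{4056196 \cdot \frac{298456593}{31283}} = \frac{38947417213}{4056196} \cdot \frac{31283}{298456593} = \frac{1218392052674279}{1210598438700228} \approx 1.0064$)
$\frac{1}{o} = \frac{1}{\frac{1218392052674279}{1210598438700228}} = \frac{1210598438700228}{1218392052674279}$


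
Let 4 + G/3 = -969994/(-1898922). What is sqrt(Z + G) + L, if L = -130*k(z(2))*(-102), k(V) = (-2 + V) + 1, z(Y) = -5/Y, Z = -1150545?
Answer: -46410 + I*sqrt(115244262208895594)/316487 ≈ -46410.0 + 1072.6*I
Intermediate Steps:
k(V) = -1 + V
G = -3312847/316487 (G = -12 + 3*(-969994/(-1898922)) = -12 + 3*(-969994*(-1/1898922)) = -12 + 3*(484997/949461) = -12 + 484997/316487 = -3312847/316487 ≈ -10.468)
L = -46410 (L = -130*(-1 - 5/2)*(-102) = -130*(-7/2)*(-102) = 455*(-102) = -46410)
sqrt(Z + G) + L = sqrt(-1150545 - 3312847/316487) - 46410 = sqrt(-364135848262/316487) - 46410 = I*sqrt(115244262208895594)/316487 - 46410 = -46410 + I*sqrt(115244262208895594)/316487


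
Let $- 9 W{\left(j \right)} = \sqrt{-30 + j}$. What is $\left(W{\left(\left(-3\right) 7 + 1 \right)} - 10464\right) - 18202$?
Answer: $-28666 - \frac{5 i \sqrt{2}}{9} \approx -28666.0 - 0.78567 i$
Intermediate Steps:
$W{\left(j \right)} = - \frac{\sqrt{-30 + j}}{9}$
$\left(W{\left(\left(-3\right) 7 + 1 \right)} - 10464\right) - 18202 = \left(- \frac{\sqrt{-30 + \left(\left(-3\right) 7 + 1\right)}}{9} - 10464\right) - 18202 = \left(- \frac{\sqrt{-30 + \left(-21 + 1\right)}}{9} - 10464\right) - 18202 = \left(- \frac{\sqrt{-30 - 20}}{9} - 10464\right) - 18202 = \left(- \frac{\sqrt{-50}}{9} - 10464\right) - 18202 = \left(- \frac{5 i \sqrt{2}}{9} - 10464\right) - 18202 = \left(-10464 - \frac{5 i \sqrt{2}}{9}\right) - 18202 = -28666 - \frac{5 i \sqrt{2}}{9}$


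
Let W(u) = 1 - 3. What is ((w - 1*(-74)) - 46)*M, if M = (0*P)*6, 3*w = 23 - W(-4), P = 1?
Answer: 0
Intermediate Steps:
W(u) = -2
w = 25/3 (w = (23 - 1*(-2))/3 = (23 + 2)/3 = (⅓)*25 = 25/3 ≈ 8.3333)
M = 0 (M = (0*1)*6 = 0*6 = 0)
((w - 1*(-74)) - 46)*M = ((25/3 - 1*(-74)) - 46)*0 = ((25/3 + 74) - 46)*0 = (247/3 - 46)*0 = (109/3)*0 = 0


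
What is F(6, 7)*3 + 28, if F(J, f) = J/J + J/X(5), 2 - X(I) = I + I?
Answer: 115/4 ≈ 28.750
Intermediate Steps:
X(I) = 2 - 2*I (X(I) = 2 - (I + I) = 2 - 2*I)
F(J, f) = 1 - J/8 (F(J, f) = J/J + J/(2 - 2*5) = 1 + J/(2 - 10) = 1 + J/(-8) = 1 + J*(-1/8) = 1 - J/8)
F(6, 7)*3 + 28 = (1 - 1/8*6)*3 + 28 = (1 - 3/4)*3 + 28 = (1/4)*3 + 28 = 3/4 + 28 = 115/4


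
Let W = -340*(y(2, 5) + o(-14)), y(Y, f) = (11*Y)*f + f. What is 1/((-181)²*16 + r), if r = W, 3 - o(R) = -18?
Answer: 1/477936 ≈ 2.0923e-6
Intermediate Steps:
y(Y, f) = f + 11*Y*f (y(Y, f) = 11*Y*f + f = f + 11*Y*f)
o(R) = 21 (o(R) = 3 - 1*(-18) = 3 + 18 = 21)
W = -46240 (W = -340*(5*(1 + 11*2) + 21) = -340*(5*(1 + 22) + 21) = -340*(5*23 + 21) = -340*(115 + 21) = -340*136 = -46240)
r = -46240
1/((-181)²*16 + r) = 1/((-181)²*16 - 46240) = 1/(32761*16 - 46240) = 1/(524176 - 46240) = 1/477936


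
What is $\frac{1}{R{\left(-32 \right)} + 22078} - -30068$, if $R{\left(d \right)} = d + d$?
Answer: $\frac{661916953}{22014} \approx 30068.0$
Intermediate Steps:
$R{\left(d \right)} = 2 d$
$\frac{1}{R{\left(-32 \right)} + 22078} - -30068 = \frac{1}{2 \left(-32\right) + 22078} - -30068 = \frac{1}{-64 + 22078} + 30068 = \frac{1}{22014} + 30068 = \frac{661916953}{22014}$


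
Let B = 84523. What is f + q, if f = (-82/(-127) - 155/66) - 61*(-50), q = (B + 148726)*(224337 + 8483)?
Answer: 455184805283587/8382 ≈ 5.4305e+10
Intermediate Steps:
q = 54305032180 (q = (84523 + 148726)*(224337 + 8483) = 233249*232820 = 54305032180)
f = 25550827/8382 (f = (-82*(-1/127) - 155*1/66) + 3050 = (82/127 - 155/66) + 3050 = -14273/8382 + 3050 = 25550827/8382 ≈ 3048.3)
f + q = 25550827/8382 + 54305032180 = 455184805283587/8382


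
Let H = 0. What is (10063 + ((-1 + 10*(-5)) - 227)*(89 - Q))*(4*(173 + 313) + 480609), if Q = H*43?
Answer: -7083395487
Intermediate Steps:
Q = 0 (Q = 0*43 = 0)
(10063 + ((-1 + 10*(-5)) - 227)*(89 - Q))*(4*(173 + 313) + 480609) = (10063 + ((-1 + 10*(-5)) - 227)*(89 - 1*0))*(4*(173 + 313) + 480609) = (10063 + ((-1 - 50) - 227)*(89 + 0))*(4*486 + 480609) = (10063 + (-51 - 227)*89)*(1944 + 480609) = (10063 - 278*89)*482553 = (10063 - 24742)*482553 = -14679*482553 = -7083395487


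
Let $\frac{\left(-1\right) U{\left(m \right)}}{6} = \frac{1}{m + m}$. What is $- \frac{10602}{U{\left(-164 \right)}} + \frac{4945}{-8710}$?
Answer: $- \frac{1009622381}{1742} \approx -5.7958 \cdot 10^{5}$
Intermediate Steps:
$U{\left(m \right)} = - \frac{3}{m}$ ($U{\left(m \right)} = - \frac{6}{m + m} = - \frac{6}{2 m} = - 6 \frac{1}{2 m} = - \frac{3}{m}$)
$- \frac{10602}{U{\left(-164 \right)}} + \frac{4945}{-8710} = - \frac{10602}{\left(-3\right) \frac{1}{-164}} + \frac{4945}{-8710} = - \frac{10602}{\left(-3\right) \left(- \frac{1}{164}\right)} + 4945 \left(- \frac{1}{8710}\right) = - \frac{10602}{\frac{3}{164}} - \frac{989}{1742} = \left(-10602\right) \frac{164}{3} - \frac{989}{1742} = -579576 - \frac{989}{1742} = - \frac{1009622381}{1742}$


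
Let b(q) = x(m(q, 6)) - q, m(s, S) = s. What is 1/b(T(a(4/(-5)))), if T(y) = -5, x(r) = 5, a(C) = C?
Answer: ⅒ ≈ 0.10000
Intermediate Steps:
b(q) = 5 - q
1/b(T(a(4/(-5)))) = 1/(5 - 1*(-5)) = 1/(5 + 5) = 1/10 = ⅒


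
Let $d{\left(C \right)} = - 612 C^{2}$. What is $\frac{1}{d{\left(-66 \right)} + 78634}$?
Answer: $- \frac{1}{2587238} \approx -3.8651 \cdot 10^{-7}$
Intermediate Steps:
$\frac{1}{d{\left(-66 \right)} + 78634} = \frac{1}{- 612 \left(-66\right)^{2} + 78634} = \frac{1}{\left(-612\right) 4356 + 78634} = \frac{1}{-2665872 + 78634} = \frac{1}{-2587238} = - \frac{1}{2587238}$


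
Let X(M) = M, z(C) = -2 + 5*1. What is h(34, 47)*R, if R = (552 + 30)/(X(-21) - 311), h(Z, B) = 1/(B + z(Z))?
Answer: -291/8300 ≈ -0.035060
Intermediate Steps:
z(C) = 3 (z(C) = -2 + 5 = 3)
h(Z, B) = 1/(3 + B) (h(Z, B) = 1/(B + 3) = 1/(3 + B))
R = -291/166 (R = (552 + 30)/(-21 - 311) = 582/(-332) = 582*(-1/332) = -291/166 ≈ -1.7530)
h(34, 47)*R = -291/166/(3 + 47) = -291/166/50 = (1/50)*(-291/166) = -291/8300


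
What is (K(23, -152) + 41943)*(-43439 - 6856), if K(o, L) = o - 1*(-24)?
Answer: -2111887050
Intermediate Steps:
K(o, L) = 24 + o (K(o, L) = o + 24 = 24 + o)
(K(23, -152) + 41943)*(-43439 - 6856) = ((24 + 23) + 41943)*(-43439 - 6856) = (47 + 41943)*(-50295) = 41990*(-50295) = -2111887050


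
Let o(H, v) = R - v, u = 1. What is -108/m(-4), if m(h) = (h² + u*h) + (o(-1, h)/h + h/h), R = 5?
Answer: -432/43 ≈ -10.047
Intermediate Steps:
o(H, v) = 5 - v
m(h) = 1 + h + h² + (5 - h)/h (m(h) = (h² + 1*h) + ((5 - h)/h + h/h) = (h² + h) + ((5 - h)/h + 1) = (h + h²) + (1 + (5 - h)/h) = 1 + h + h² + (5 - h)/h)
-108/m(-4) = -108/(-4 + (-4)² + 5/(-4)) = -108/(-4 + 16 + 5*(-¼)) = -108/(-4 + 16 - 5/4) = -108/43/4 = -108*4/43 = -432/43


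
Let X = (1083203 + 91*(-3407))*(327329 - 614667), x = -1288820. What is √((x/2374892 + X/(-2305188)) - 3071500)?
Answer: 2*I*√57250161334841488214104626/8773353429 ≈ 1724.9*I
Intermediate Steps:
X = -222159972108 (X = (1083203 - 310037)*(-287338) = 773166*(-287338) = -222159972108)
√((x/2374892 + X/(-2305188)) - 3071500) = √((-1288820/2374892 - 222159972108/(-2305188)) - 3071500) = √((-1288820*1/2374892 - 222159972108*(-1/2305188)) - 3071500) = √((-24785/45671 + 18513331009/192099) - 3071500) = √(845517579338324/8773353429 - 3071500) = √(-26101837477835176/8773353429) = 2*I*√57250161334841488214104626/8773353429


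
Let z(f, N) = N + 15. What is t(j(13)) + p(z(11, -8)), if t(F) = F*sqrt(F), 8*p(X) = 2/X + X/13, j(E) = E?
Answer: 75/728 + 13*sqrt(13) ≈ 46.975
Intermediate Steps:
z(f, N) = 15 + N
p(X) = 1/(4*X) + X/104 (p(X) = (2/X + X/13)/8 = 1/(4*X) + X/104)
t(F) = F**(3/2)
t(j(13)) + p(z(11, -8)) = 13**(3/2) + (26 + (15 - 8)**2)/(104*(15 - 8)) = 13*sqrt(13) + (1/104)*(26 + 7**2)/7 = 13*sqrt(13) + (1/104)*(1/7)*(26 + 49) = 13*sqrt(13) + (1/104)*(1/7)*75 = 13*sqrt(13) + 75/728 = 75/728 + 13*sqrt(13)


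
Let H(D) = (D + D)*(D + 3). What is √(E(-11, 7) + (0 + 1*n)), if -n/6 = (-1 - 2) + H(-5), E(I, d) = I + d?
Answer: I*√106 ≈ 10.296*I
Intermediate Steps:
H(D) = 2*D*(3 + D) (H(D) = (2*D)*(3 + D) = 2*D*(3 + D))
n = -102 (n = -6*((-1 - 2) + 2*(-5)*(3 - 5)) = -6*(-3 + 2*(-5)*(-2)) = -6*(-3 + 20) = -6*17 = -102)
√(E(-11, 7) + (0 + 1*n)) = √((-11 + 7) + (0 + 1*(-102))) = √(-4 + (0 - 102)) = √(-4 - 102) = √(-106) = I*√106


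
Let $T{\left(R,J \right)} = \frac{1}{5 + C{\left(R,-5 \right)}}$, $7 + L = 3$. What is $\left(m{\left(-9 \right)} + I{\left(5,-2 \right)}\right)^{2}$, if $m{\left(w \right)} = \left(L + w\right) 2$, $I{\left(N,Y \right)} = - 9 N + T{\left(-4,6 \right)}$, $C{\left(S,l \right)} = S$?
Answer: $4900$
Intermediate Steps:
$L = -4$ ($L = -7 + 3 = -4$)
$T{\left(R,J \right)} = \frac{1}{5 + R}$
$I{\left(N,Y \right)} = 1 - 9 N$ ($I{\left(N,Y \right)} = - 9 N + \frac{1}{5 - 4} = - 9 N + 1^{-1} = - 9 N + 1 = 1 - 9 N$)
$m{\left(w \right)} = -8 + 2 w$ ($m{\left(w \right)} = \left(-4 + w\right) 2 = -8 + 2 w$)
$\left(m{\left(-9 \right)} + I{\left(5,-2 \right)}\right)^{2} = \left(\left(-8 + 2 \left(-9\right)\right) + \left(1 - 45\right)\right)^{2} = \left(\left(-8 - 18\right) + \left(1 - 45\right)\right)^{2} = \left(-26 - 44\right)^{2} = \left(-70\right)^{2} = 4900$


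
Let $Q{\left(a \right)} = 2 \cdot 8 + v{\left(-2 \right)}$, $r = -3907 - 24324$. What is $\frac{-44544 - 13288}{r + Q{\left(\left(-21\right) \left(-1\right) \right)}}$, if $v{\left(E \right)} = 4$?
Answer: $\frac{57832}{28211} \approx 2.05$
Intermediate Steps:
$r = -28231$
$Q{\left(a \right)} = 20$ ($Q{\left(a \right)} = 2 \cdot 8 + 4 = 16 + 4 = 20$)
$\frac{-44544 - 13288}{r + Q{\left(\left(-21\right) \left(-1\right) \right)}} = \frac{-44544 - 13288}{-28231 + 20} = - \frac{57832}{-28211} = \left(-57832\right) \left(- \frac{1}{28211}\right) = \frac{57832}{28211}$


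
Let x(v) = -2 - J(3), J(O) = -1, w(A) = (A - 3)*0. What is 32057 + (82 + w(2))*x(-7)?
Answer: 31975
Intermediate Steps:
w(A) = 0 (w(A) = (-3 + A)*0 = 0)
x(v) = -1 (x(v) = -2 - 1*(-1) = -2 + 1 = -1)
32057 + (82 + w(2))*x(-7) = 32057 + (82 + 0)*(-1) = 32057 + 82*(-1) = 32057 - 82 = 31975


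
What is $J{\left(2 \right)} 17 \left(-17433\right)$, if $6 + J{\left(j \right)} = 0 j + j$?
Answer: $1185444$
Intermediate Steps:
$J{\left(j \right)} = -6 + j$ ($J{\left(j \right)} = -6 + \left(0 j + j\right) = -6 + \left(0 + j\right) = -6 + j$)
$J{\left(2 \right)} 17 \left(-17433\right) = \left(-6 + 2\right) 17 \left(-17433\right) = \left(-4\right) 17 \left(-17433\right) = \left(-68\right) \left(-17433\right) = 1185444$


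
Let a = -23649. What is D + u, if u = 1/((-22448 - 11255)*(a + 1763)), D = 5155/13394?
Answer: 950612750346/2469933488513 ≈ 0.38487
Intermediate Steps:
D = 5155/13394 (D = 5155*(1/13394) = 5155/13394 ≈ 0.38487)
u = 1/737623858 (u = 1/((-22448 - 11255)*(-23649 + 1763)) = 1/(-33703*(-21886)) = 1/737623858 ≈ 1.3557e-9)
D + u = 5155/13394 + 1/737623858 = 950612750346/2469933488513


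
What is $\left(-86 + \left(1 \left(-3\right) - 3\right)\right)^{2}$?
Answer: $8464$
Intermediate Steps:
$\left(-86 + \left(1 \left(-3\right) - 3\right)\right)^{2} = \left(-86 - 6\right)^{2} = \left(-92\right)^{2} = 8464$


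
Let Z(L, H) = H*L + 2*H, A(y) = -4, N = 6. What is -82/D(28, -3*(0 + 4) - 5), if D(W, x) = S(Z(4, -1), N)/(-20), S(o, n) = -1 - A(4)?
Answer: 1640/3 ≈ 546.67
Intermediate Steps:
Z(L, H) = 2*H + H*L
S(o, n) = 3 (S(o, n) = -1 - 1*(-4) = -1 + 4 = 3)
D(W, x) = -3/20 (D(W, x) = 3/(-20) = 3*(-1/20) = -3/20)
-82/D(28, -3*(0 + 4) - 5) = -82/(-3/20) = -82*(-20/3) = 1640/3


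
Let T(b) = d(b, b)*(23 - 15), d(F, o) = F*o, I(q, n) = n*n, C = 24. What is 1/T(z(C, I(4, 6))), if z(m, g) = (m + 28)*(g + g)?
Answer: 1/112140288 ≈ 8.9174e-9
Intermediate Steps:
I(q, n) = n²
z(m, g) = 2*g*(28 + m) (z(m, g) = (28 + m)*(2*g) = 2*g*(28 + m))
T(b) = 8*b² (T(b) = (b*b)*(23 - 15) = b²*8 = 8*b²)
1/T(z(C, I(4, 6))) = 1/(8*(2*6²*(28 + 24))²) = 1/(8*(2*36*52)²) = 1/(8*3744²) = 1/(8*14017536) = 1/112140288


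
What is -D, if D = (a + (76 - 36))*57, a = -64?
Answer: 1368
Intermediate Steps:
D = -1368 (D = (-64 + (76 - 36))*57 = (-64 + 40)*57 = -24*57 = -1368)
-D = -1*(-1368) = 1368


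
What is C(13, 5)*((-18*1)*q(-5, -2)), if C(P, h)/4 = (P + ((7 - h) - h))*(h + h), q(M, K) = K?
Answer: 14400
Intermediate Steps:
C(P, h) = 8*h*(7 + P - 2*h) (C(P, h) = 4*((P + ((7 - h) - h))*(h + h)) = 4*((P + (7 - 2*h))*(2*h)) = 4*((7 + P - 2*h)*(2*h)) = 4*(2*h*(7 + P - 2*h)) = 8*h*(7 + P - 2*h))
C(13, 5)*((-18*1)*q(-5, -2)) = (8*5*(7 + 13 - 2*5))*(-18*1*(-2)) = (8*5*(7 + 13 - 10))*(-18*(-2)) = (8*5*10)*36 = 400*36 = 14400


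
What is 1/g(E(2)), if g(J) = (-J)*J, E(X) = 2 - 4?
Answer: -¼ ≈ -0.25000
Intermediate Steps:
E(X) = -2
g(J) = -J²
1/g(E(2)) = 1/(-1*(-2)²) = 1/(-1*4) = 1/(-4) = -¼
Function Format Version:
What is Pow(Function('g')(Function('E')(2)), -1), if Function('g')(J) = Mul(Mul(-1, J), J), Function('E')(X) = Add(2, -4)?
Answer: Rational(-1, 4) ≈ -0.25000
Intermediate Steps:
Function('E')(X) = -2
Function('g')(J) = Mul(-1, Pow(J, 2))
Pow(Function('g')(Function('E')(2)), -1) = Pow(Mul(-1, Pow(-2, 2)), -1) = Pow(Mul(-1, 4), -1) = Pow(-4, -1) = Rational(-1, 4)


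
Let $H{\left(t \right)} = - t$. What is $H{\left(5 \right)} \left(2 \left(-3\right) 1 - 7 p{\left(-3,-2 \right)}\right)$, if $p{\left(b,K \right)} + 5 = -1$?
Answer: $-180$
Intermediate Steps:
$p{\left(b,K \right)} = -6$ ($p{\left(b,K \right)} = -5 - 1 = -6$)
$H{\left(5 \right)} \left(2 \left(-3\right) 1 - 7 p{\left(-3,-2 \right)}\right) = \left(-1\right) 5 \left(2 \left(-3\right) 1 - -42\right) = - 5 \left(\left(-6\right) 1 + 42\right) = - 5 \left(-6 + 42\right) = \left(-5\right) 36 = -180$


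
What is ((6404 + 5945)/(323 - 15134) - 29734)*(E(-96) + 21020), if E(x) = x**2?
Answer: -13316013709028/14811 ≈ -8.9906e+8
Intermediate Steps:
((6404 + 5945)/(323 - 15134) - 29734)*(E(-96) + 21020) = ((6404 + 5945)/(323 - 15134) - 29734)*((-96)**2 + 21020) = (12349/(-14811) - 29734)*(9216 + 21020) = (12349*(-1/14811) - 29734)*30236 = (-12349/14811 - 29734)*30236 = -440402623/14811*30236 = -13316013709028/14811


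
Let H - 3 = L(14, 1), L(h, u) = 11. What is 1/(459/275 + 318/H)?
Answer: 1925/46938 ≈ 0.041012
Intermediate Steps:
H = 14 (H = 3 + 11 = 14)
1/(459/275 + 318/H) = 1/(459/275 + 318/14) = 1/(459*(1/275) + 318*(1/14)) = 1/(459/275 + 159/7) = 1/(46938/1925) = 1925/46938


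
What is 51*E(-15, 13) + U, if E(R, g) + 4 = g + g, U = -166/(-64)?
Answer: 35987/32 ≈ 1124.6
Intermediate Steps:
U = 83/32 (U = -166*(-1/64) = 83/32 ≈ 2.5938)
E(R, g) = -4 + 2*g (E(R, g) = -4 + (g + g) = -4 + 2*g)
51*E(-15, 13) + U = 51*(-4 + 2*13) + 83/32 = 51*(-4 + 26) + 83/32 = 51*22 + 83/32 = 1122 + 83/32 = 35987/32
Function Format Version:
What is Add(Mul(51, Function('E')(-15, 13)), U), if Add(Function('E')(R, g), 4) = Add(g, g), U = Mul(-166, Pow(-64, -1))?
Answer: Rational(35987, 32) ≈ 1124.6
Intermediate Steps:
U = Rational(83, 32) (U = Mul(-166, Rational(-1, 64)) = Rational(83, 32) ≈ 2.5938)
Function('E')(R, g) = Add(-4, Mul(2, g)) (Function('E')(R, g) = Add(-4, Add(g, g)) = Add(-4, Mul(2, g)))
Add(Mul(51, Function('E')(-15, 13)), U) = Add(Mul(51, Add(-4, Mul(2, 13))), Rational(83, 32)) = Add(Mul(51, Add(-4, 26)), Rational(83, 32)) = Add(Mul(51, 22), Rational(83, 32)) = Add(1122, Rational(83, 32)) = Rational(35987, 32)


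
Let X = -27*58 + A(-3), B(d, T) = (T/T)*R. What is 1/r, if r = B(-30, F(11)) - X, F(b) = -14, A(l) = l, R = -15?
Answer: 1/1554 ≈ 0.00064350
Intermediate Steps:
B(d, T) = -15 (B(d, T) = (T/T)*(-15) = 1*(-15) = -15)
X = -1569 (X = -27*58 - 3 = -1566 - 3 = -1569)
r = 1554 (r = -15 - 1*(-1569) = -15 + 1569 = 1554)
1/r = 1/1554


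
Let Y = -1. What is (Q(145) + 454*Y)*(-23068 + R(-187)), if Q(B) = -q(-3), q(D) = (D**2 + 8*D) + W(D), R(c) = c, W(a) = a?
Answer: 10139180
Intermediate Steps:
q(D) = D**2 + 9*D (q(D) = (D**2 + 8*D) + D = D**2 + 9*D)
Q(B) = 18 (Q(B) = -(-3)*(9 - 3) = -(-3)*6 = -1*(-18) = 18)
(Q(145) + 454*Y)*(-23068 + R(-187)) = (18 + 454*(-1))*(-23068 - 187) = (18 - 454)*(-23255) = -436*(-23255) = 10139180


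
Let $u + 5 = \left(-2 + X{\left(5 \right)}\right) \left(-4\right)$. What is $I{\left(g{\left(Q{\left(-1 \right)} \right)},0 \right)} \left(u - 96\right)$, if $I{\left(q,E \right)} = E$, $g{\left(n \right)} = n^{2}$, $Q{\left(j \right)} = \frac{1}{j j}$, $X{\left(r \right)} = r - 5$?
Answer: $0$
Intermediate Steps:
$X{\left(r \right)} = -5 + r$ ($X{\left(r \right)} = r - 5 = -5 + r$)
$Q{\left(j \right)} = \frac{1}{j^{2}}$
$u = 3$ ($u = -5 + \left(-2 + \left(-5 + 5\right)\right) \left(-4\right) = -5 + \left(-2 + 0\right) \left(-4\right) = -5 - -8 = -5 + 8 = 3$)
$I{\left(g{\left(Q{\left(-1 \right)} \right)},0 \right)} \left(u - 96\right) = 0 \left(3 - 96\right) = 0 \left(-93\right) = 0$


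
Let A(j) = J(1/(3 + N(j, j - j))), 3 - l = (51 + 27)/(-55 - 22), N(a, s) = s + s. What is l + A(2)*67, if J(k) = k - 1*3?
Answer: -40345/231 ≈ -174.65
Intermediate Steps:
N(a, s) = 2*s
l = 309/77 (l = 3 - (51 + 27)/(-55 - 22) = 3 - 78/(-77) = 3 - 78*(-1)/77 = 3 - 1*(-78/77) = 3 + 78/77 = 309/77 ≈ 4.0130)
J(k) = -3 + k (J(k) = k - 3 = -3 + k)
A(j) = -8/3 (A(j) = -3 + 1/(3 + 2*(j - j)) = -3 + 1/(3 + 2*0) = -3 + 1/(3 + 0) = -3 + 1/3 = -3 + ⅓ = -8/3)
l + A(2)*67 = 309/77 - 8/3*67 = 309/77 - 536/3 = -40345/231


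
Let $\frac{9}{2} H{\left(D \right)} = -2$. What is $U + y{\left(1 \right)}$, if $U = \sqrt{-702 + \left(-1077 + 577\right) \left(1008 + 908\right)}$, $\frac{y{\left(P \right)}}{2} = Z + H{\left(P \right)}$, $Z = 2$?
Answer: $\frac{28}{9} + i \sqrt{958702} \approx 3.1111 + 979.13 i$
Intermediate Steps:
$H{\left(D \right)} = - \frac{4}{9}$ ($H{\left(D \right)} = \frac{2}{9} \left(-2\right) = - \frac{4}{9}$)
$y{\left(P \right)} = \frac{28}{9}$ ($y{\left(P \right)} = 2 \left(2 - \frac{4}{9}\right) = 2 \cdot \frac{14}{9} = \frac{28}{9}$)
$U = i \sqrt{958702}$ ($U = \sqrt{-702 - 958000} = \sqrt{-958702} = i \sqrt{958702} \approx 979.13 i$)
$U + y{\left(1 \right)} = i \sqrt{958702} + \frac{28}{9} = \frac{28}{9} + i \sqrt{958702}$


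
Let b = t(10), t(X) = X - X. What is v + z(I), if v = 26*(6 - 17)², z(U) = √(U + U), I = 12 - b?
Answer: 3146 + 2*√6 ≈ 3150.9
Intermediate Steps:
t(X) = 0
b = 0
I = 12 (I = 12 - 1*0 = 12 + 0 = 12)
z(U) = √2*√U (z(U) = √(2*U) = √2*√U)
v = 3146 (v = 26*(-11)² = 26*121 = 3146)
v + z(I) = 3146 + √2*√12 = 3146 + √2*(2*√3) = 3146 + 2*√6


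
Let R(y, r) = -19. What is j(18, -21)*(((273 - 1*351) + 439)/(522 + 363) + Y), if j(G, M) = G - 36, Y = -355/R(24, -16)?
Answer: -1926204/5605 ≈ -343.66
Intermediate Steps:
Y = 355/19 (Y = -355/(-19) = -355*(-1/19) = 355/19 ≈ 18.684)
j(G, M) = -36 + G
j(18, -21)*(((273 - 1*351) + 439)/(522 + 363) + Y) = (-36 + 18)*(((273 - 1*351) + 439)/(522 + 363) + 355/19) = -18*(((273 - 351) + 439)/885 + 355/19) = -18*((-78 + 439)*(1/885) + 355/19) = -18*(361*(1/885) + 355/19) = -18*(361/885 + 355/19) = -18*321034/16815 = -1926204/5605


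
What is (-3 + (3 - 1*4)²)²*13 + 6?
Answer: 58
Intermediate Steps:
(-3 + (3 - 1*4)²)²*13 + 6 = (-3 + (3 - 4)²)²*13 + 6 = (-3 + (-1)²)²*13 + 6 = (-3 + 1)²*13 + 6 = (-2)²*13 + 6 = 4*13 + 6 = 52 + 6 = 58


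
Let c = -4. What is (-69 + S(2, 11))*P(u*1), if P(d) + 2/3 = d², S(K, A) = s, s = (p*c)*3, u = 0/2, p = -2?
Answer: 30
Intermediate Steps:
u = 0 (u = 0*(½) = 0)
s = 24 (s = -2*(-4)*3 = 8*3 = 24)
S(K, A) = 24
P(d) = -⅔ + d²
(-69 + S(2, 11))*P(u*1) = (-69 + 24)*(-⅔ + (0*1)²) = -45*(-⅔ + 0²) = -45*(-⅔ + 0) = -45*(-⅔) = 30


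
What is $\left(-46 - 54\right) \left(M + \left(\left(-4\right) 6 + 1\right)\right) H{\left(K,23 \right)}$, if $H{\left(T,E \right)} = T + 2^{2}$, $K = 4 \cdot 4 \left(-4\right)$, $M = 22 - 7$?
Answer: $-48000$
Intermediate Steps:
$M = 15$
$K = -64$ ($K = 16 \left(-4\right) = -64$)
$H{\left(T,E \right)} = 4 + T$ ($H{\left(T,E \right)} = T + 4 = 4 + T$)
$\left(-46 - 54\right) \left(M + \left(\left(-4\right) 6 + 1\right)\right) H{\left(K,23 \right)} = \left(-46 - 54\right) \left(15 + \left(\left(-4\right) 6 + 1\right)\right) \left(4 - 64\right) = - 100 \left(15 + \left(-24 + 1\right)\right) \left(-60\right) = - 100 \left(15 - 23\right) \left(-60\right) = \left(-100\right) \left(-8\right) \left(-60\right) = 800 \left(-60\right) = -48000$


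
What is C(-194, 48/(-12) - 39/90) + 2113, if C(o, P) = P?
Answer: 63257/30 ≈ 2108.6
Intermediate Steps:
C(-194, 48/(-12) - 39/90) + 2113 = (48/(-12) - 39/90) + 2113 = (48*(-1/12) - 39*1/90) + 2113 = (-4 - 13/30) + 2113 = -133/30 + 2113 = 63257/30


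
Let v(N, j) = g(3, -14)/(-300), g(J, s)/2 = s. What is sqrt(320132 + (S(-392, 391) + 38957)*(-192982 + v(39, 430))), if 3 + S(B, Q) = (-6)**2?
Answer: I*sqrt(1692909992010)/15 ≈ 86741.0*I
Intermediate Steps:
g(J, s) = 2*s
S(B, Q) = 33 (S(B, Q) = -3 + (-6)**2 = -3 + 36 = 33)
v(N, j) = 7/75 (v(N, j) = (2*(-14))/(-300) = -28*(-1/300) = 7/75)
sqrt(320132 + (S(-392, 391) + 38957)*(-192982 + v(39, 430))) = sqrt(320132 + (33 + 38957)*(-192982 + 7/75)) = sqrt(320132 + 38990*(-14473643/75)) = sqrt(320132 - 112865468114/15) = sqrt(-112860666134/15) = I*sqrt(1692909992010)/15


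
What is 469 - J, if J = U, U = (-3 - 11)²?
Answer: 273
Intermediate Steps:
U = 196 (U = (-14)² = 196)
J = 196
469 - J = 469 - 1*196 = 469 - 196 = 273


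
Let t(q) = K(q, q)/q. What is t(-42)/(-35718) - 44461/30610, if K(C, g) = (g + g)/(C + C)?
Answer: -33349202653/22959887580 ≈ -1.4525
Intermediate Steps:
K(C, g) = g/C (K(C, g) = (2*g)/((2*C)) = (2*g)*(1/(2*C)) = g/C)
t(q) = 1/q (t(q) = (q/q)/q = 1/q)
t(-42)/(-35718) - 44461/30610 = 1/(-42*(-35718)) - 44461/30610 = -1/42*(-1/35718) - 44461*1/30610 = 1/1500156 - 44461/30610 = -33349202653/22959887580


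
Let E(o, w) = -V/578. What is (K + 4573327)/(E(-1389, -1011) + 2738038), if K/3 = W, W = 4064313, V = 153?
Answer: 570053044/93093283 ≈ 6.1235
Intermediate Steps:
K = 12192939 (K = 3*4064313 = 12192939)
E(o, w) = -9/34 (E(o, w) = -153/578 = -1*9/34 = -9/34)
(K + 4573327)/(E(-1389, -1011) + 2738038) = (12192939 + 4573327)/(-9/34 + 2738038) = 16766266/(93093283/34) = 16766266*(34/93093283) = 570053044/93093283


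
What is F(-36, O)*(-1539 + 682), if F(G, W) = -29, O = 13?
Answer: 24853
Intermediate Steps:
F(-36, O)*(-1539 + 682) = -29*(-1539 + 682) = -29*(-857) = 24853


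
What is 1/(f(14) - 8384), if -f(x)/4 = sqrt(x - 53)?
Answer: I/(4*(sqrt(39) - 2096*I)) ≈ -0.00011927 + 3.5537e-7*I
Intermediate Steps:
f(x) = -4*sqrt(-53 + x) (f(x) = -4*sqrt(x - 53) = -4*sqrt(-53 + x))
1/(f(14) - 8384) = 1/(-4*sqrt(-53 + 14) - 8384) = 1/(-4*I*sqrt(39) - 8384) = 1/(-8384 - 4*I*sqrt(39))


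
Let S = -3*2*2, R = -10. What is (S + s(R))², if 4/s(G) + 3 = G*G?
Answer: 1345600/9409 ≈ 143.01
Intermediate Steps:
s(G) = 4/(-3 + G²) (s(G) = 4/(-3 + G*G) = 4/(-3 + G²))
S = -12 (S = -6*2 = -12)
(S + s(R))² = (-12 + 4/(-3 + (-10)²))² = (-12 + 4/(-3 + 100))² = (-12 + 4/97)² = (-1160/97)² = 1345600/9409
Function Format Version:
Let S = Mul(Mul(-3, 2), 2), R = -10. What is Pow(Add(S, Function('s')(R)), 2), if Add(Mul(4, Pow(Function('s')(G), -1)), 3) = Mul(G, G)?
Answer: Rational(1345600, 9409) ≈ 143.01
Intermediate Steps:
Function('s')(G) = Mul(4, Pow(Add(-3, Pow(G, 2)), -1)) (Function('s')(G) = Mul(4, Pow(Add(-3, Mul(G, G)), -1)) = Mul(4, Pow(Add(-3, Pow(G, 2)), -1)))
S = -12 (S = Mul(-6, 2) = -12)
Pow(Add(S, Function('s')(R)), 2) = Pow(Add(-12, Mul(4, Pow(Add(-3, Pow(-10, 2)), -1))), 2) = Pow(Add(-12, Mul(4, Pow(Add(-3, 100), -1))), 2) = Pow(Add(-12, Mul(4, Pow(97, -1))), 2) = Pow(Add(-12, Mul(4, Rational(1, 97))), 2) = Pow(Add(-12, Rational(4, 97)), 2) = Pow(Rational(-1160, 97), 2) = Rational(1345600, 9409)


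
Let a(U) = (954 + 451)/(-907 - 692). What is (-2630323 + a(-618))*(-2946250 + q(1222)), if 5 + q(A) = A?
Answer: 952806046676162/123 ≈ 7.7464e+12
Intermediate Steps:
q(A) = -5 + A
a(U) = -1405/1599 (a(U) = 1405/(-1599) = 1405*(-1/1599) = -1405/1599)
(-2630323 + a(-618))*(-2946250 + q(1222)) = (-2630323 - 1405/1599)*(-2946250 + (-5 + 1222)) = -4205887882*(-2946250 + 1217)/1599 = -4205887882/1599*(-2945033) = 952806046676162/123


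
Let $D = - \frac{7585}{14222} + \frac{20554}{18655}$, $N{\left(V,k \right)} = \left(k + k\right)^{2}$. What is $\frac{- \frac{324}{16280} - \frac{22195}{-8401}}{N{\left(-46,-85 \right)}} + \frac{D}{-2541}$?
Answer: $- \frac{5632133657963807}{42350165007681531000} \approx -0.00013299$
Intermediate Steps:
$N{\left(V,k \right)} = 4 k^{2}$ ($N{\left(V,k \right)} = \left(2 k\right)^{2} = 4 k^{2}$)
$D = \frac{11601601}{20408570}$ ($D = \left(-7585\right) \frac{1}{14222} + 20554 \cdot \frac{1}{18655} = - \frac{7585}{14222} + \frac{20554}{18655} = \frac{11601601}{20408570} \approx 0.56847$)
$\frac{- \frac{324}{16280} - \frac{22195}{-8401}}{N{\left(-46,-85 \right)}} + \frac{D}{-2541} = \frac{- \frac{324}{16280} - \frac{22195}{-8401}}{4 \left(-85\right)^{2}} + \frac{11601601}{20408570 \left(-2541\right)} = \frac{\left(-324\right) \frac{1}{16280} - - \frac{22195}{8401}}{4 \cdot 7225} + \frac{11601601}{20408570} \left(- \frac{1}{2541}\right) = \frac{- \frac{81}{4070} + \frac{22195}{8401}}{28900} - \frac{95881}{428579970} = \frac{89653169}{34192070} \cdot \frac{1}{28900} - \frac{95881}{428579970} = \frac{89653169}{988150823000} - \frac{95881}{428579970} = - \frac{5632133657963807}{42350165007681531000}$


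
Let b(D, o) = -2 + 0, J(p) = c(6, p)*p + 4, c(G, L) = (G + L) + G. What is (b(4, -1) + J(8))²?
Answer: 26244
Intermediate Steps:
c(G, L) = L + 2*G
J(p) = 4 + p*(12 + p) (J(p) = (p + 2*6)*p + 4 = (p + 12)*p + 4 = (12 + p)*p + 4 = p*(12 + p) + 4 = 4 + p*(12 + p))
b(D, o) = -2
(b(4, -1) + J(8))² = (-2 + (4 + 8*(12 + 8)))² = (-2 + (4 + 8*20))² = (-2 + (4 + 160))² = (-2 + 164)² = 162² = 26244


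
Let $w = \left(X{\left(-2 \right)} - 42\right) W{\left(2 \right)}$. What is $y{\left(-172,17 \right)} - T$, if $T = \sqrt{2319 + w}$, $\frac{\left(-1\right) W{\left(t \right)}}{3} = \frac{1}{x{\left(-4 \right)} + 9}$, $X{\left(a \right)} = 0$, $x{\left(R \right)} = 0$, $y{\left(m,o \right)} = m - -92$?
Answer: $-80 - \sqrt{2333} \approx -128.3$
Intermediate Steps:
$y{\left(m,o \right)} = 92 + m$ ($y{\left(m,o \right)} = m + 92 = 92 + m$)
$W{\left(t \right)} = - \frac{1}{3}$ ($W{\left(t \right)} = - \frac{3}{0 + 9} = - \frac{3}{9} = \left(-3\right) \frac{1}{9} = - \frac{1}{3}$)
$w = 14$ ($w = \left(0 - 42\right) \left(- \frac{1}{3}\right) = \left(-42\right) \left(- \frac{1}{3}\right) = 14$)
$T = \sqrt{2333}$ ($T = \sqrt{2319 + 14} = \sqrt{2333} \approx 48.301$)
$y{\left(-172,17 \right)} - T = \left(92 - 172\right) - \sqrt{2333} = -80 - \sqrt{2333}$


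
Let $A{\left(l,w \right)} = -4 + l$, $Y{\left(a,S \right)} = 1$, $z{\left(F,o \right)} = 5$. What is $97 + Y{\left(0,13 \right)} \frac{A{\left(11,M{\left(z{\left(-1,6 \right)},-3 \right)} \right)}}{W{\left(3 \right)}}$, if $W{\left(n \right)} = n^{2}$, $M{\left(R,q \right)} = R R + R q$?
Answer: $\frac{880}{9} \approx 97.778$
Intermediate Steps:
$M{\left(R,q \right)} = R^{2} + R q$
$97 + Y{\left(0,13 \right)} \frac{A{\left(11,M{\left(z{\left(-1,6 \right)},-3 \right)} \right)}}{W{\left(3 \right)}} = 97 + 1 \frac{-4 + 11}{3^{2}} = 97 + 1 \cdot \frac{7}{9} = 97 + \frac{7}{9} = \frac{880}{9}$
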